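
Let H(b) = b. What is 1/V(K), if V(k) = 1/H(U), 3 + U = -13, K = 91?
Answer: -16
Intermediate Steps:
U = -16 (U = -3 - 13 = -16)
V(k) = -1/16 (V(k) = 1/(-16) = -1/16)
1/V(K) = 1/(-1/16) = -16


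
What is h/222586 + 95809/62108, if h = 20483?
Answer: 11298950119/6912185644 ≈ 1.6346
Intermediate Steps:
h/222586 + 95809/62108 = 20483/222586 + 95809/62108 = 11298950119/6912185644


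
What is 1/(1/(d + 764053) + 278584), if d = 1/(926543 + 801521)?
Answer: 1320332483393/367823504555283576 ≈ 3.5896e-6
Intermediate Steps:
d = 1/1728064 ≈ 5.7868e-7
1/(1/(d + 764053) + 278584) = 1/(1/(1/1728064 + 764053) + 278584) = 1/(1/(1320332483393/1728064) + 278584) = 1/(1728064/1320332483393 + 278584) = 1/(367823504555283576/1320332483393) = 1320332483393/367823504555283576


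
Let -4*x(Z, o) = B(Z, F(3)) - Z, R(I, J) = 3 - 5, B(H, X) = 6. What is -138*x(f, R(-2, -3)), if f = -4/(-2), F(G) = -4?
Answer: 138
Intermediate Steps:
f = 2 (f = -4*(-½) = 2)
R(I, J) = -2
x(Z, o) = -3/2 + Z/4 (x(Z, o) = -(6 - Z)/4 = -3/2 + Z/4)
-138*x(f, R(-2, -3)) = -138*(-3/2 + (¼)*2) = -138*(-3/2 + ½) = -138*(-1) = 138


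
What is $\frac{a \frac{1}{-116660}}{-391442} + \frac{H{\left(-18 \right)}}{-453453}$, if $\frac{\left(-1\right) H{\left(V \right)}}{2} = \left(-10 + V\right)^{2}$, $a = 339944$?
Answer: $\frac{1281390118207}{369771679869735} \approx 0.0034654$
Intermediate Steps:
$H{\left(V \right)} = - 2 \left(-10 + V\right)^{2}$
$\frac{a \frac{1}{-116660}}{-391442} + \frac{H{\left(-18 \right)}}{-453453} = \frac{339944 \frac{1}{-116660}}{-391442} + \frac{\left(-2\right) \left(-10 - 18\right)^{2}}{-453453} = 339944 \left(- \frac{1}{116660}\right) \left(- \frac{1}{391442}\right) + - 2 \left(-28\right)^{2} \left(- \frac{1}{453453}\right) = \left(- \frac{84986}{29165}\right) \left(- \frac{1}{391442}\right) + \left(-2\right) 784 \left(- \frac{1}{453453}\right) = \frac{42493}{5708202965} - - \frac{224}{64779} = \frac{42493}{5708202965} + \frac{224}{64779} = \frac{1281390118207}{369771679869735}$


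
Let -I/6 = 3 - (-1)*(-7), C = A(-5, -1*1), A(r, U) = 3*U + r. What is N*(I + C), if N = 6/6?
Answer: 16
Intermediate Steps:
A(r, U) = r + 3*U
N = 1 (N = 6*(1/6) = 1)
C = -8 (C = -5 + 3*(-1*1) = -5 + 3*(-1) = -5 - 3 = -8)
I = 24 (I = -6*(3 - (-1)*(-7)) = -6*(3 - 1*7) = -6*(3 - 7) = -6*(-4) = 24)
N*(I + C) = 1*(24 - 8) = 1*16 = 16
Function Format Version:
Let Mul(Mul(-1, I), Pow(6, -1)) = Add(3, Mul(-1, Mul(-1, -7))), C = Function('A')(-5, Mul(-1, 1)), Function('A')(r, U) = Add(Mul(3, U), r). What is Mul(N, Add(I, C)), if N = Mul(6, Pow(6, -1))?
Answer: 16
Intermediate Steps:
Function('A')(r, U) = Add(r, Mul(3, U))
N = 1 (N = Mul(6, Rational(1, 6)) = 1)
C = -8 (C = Add(-5, Mul(3, Mul(-1, 1))) = Add(-5, Mul(3, -1)) = Add(-5, -3) = -8)
I = 24 (I = Mul(-6, Add(3, Mul(-1, Mul(-1, -7)))) = Mul(-6, Add(3, Mul(-1, 7))) = Mul(-6, Add(3, -7)) = Mul(-6, -4) = 24)
Mul(N, Add(I, C)) = Mul(1, Add(24, -8)) = Mul(1, 16) = 16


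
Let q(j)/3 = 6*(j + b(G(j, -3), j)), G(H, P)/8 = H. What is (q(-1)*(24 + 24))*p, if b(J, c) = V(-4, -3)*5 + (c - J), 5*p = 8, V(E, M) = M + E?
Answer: -200448/5 ≈ -40090.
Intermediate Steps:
G(H, P) = 8*H
V(E, M) = E + M
p = 8/5 (p = (⅕)*8 = 8/5 ≈ 1.6000)
b(J, c) = -35 + c - J (b(J, c) = (-4 - 3)*5 + (c - J) = -7*5 + (c - J) = -35 + (c - J) = -35 + c - J)
q(j) = -630 - 108*j (q(j) = 3*(6*(j + (-35 + j - 8*j))) = 3*(6*(j + (-35 - 7*j))) = 3*(6*(-35 - 6*j)) = 3*(-210 - 36*j) = -630 - 108*j)
(q(-1)*(24 + 24))*p = ((-630 - 108*(-1))*(24 + 24))*(8/5) = ((-630 + 108)*48)*(8/5) = -522*48*(8/5) = -25056*8/5 = -200448/5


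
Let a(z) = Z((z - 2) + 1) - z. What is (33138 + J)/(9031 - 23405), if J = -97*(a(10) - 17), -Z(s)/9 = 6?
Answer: -40995/14374 ≈ -2.8520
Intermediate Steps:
Z(s) = -54 (Z(s) = -9*6 = -54)
a(z) = -54 - z
J = 7857 (J = -97*((-54 - 1*10) - 17) = -97*((-54 - 10) - 17) = -97*(-64 - 17) = -97*(-81) = 7857)
(33138 + J)/(9031 - 23405) = (33138 + 7857)/(9031 - 23405) = 40995/(-14374) = 40995*(-1/14374) = -40995/14374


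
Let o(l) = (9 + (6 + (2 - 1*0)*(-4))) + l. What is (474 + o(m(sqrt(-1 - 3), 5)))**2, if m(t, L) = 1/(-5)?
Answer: 5779216/25 ≈ 2.3117e+5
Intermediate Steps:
m(t, L) = -1/5
o(l) = 7 + l (o(l) = (9 + (6 + (2 + 0)*(-4))) + l = (9 + (6 + 2*(-4))) + l = (9 + (6 - 8)) + l = (9 - 2) + l = 7 + l)
(474 + o(m(sqrt(-1 - 3), 5)))**2 = (474 + (7 - 1/5))**2 = (474 + 34/5)**2 = (2404/5)**2 = 5779216/25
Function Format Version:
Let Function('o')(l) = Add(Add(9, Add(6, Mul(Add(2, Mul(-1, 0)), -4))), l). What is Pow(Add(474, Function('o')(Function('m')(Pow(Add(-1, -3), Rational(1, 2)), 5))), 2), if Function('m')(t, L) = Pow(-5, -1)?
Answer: Rational(5779216, 25) ≈ 2.3117e+5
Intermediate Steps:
Function('m')(t, L) = Rational(-1, 5)
Function('o')(l) = Add(7, l) (Function('o')(l) = Add(Add(9, Add(6, Mul(Add(2, 0), -4))), l) = Add(Add(9, Add(6, Mul(2, -4))), l) = Add(Add(9, Add(6, -8)), l) = Add(Add(9, -2), l) = Add(7, l))
Pow(Add(474, Function('o')(Function('m')(Pow(Add(-1, -3), Rational(1, 2)), 5))), 2) = Pow(Add(474, Add(7, Rational(-1, 5))), 2) = Pow(Add(474, Rational(34, 5)), 2) = Pow(Rational(2404, 5), 2) = Rational(5779216, 25)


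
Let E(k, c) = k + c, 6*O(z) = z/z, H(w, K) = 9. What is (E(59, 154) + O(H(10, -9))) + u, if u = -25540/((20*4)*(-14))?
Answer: 39643/168 ≈ 235.97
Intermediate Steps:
O(z) = ⅙ (O(z) = (z/z)/6 = (⅙)*1 = ⅙)
u = 1277/56 (u = -25540/(80*(-14)) = -25540/(-1120) = -25540*(-1/1120) = 1277/56 ≈ 22.804)
E(k, c) = c + k
(E(59, 154) + O(H(10, -9))) + u = ((154 + 59) + ⅙) + 1277/56 = (213 + ⅙) + 1277/56 = 1279/6 + 1277/56 = 39643/168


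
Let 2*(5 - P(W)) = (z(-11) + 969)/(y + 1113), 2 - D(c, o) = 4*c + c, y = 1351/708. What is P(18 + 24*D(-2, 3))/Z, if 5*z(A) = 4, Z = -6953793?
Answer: -1637939/2495005124325 ≈ -6.5649e-7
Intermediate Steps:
z(A) = ⅘ (z(A) = (⅕)*4 = ⅘)
y = 1351/708 (y = 1351*(1/708) = 1351/708 ≈ 1.9082)
D(c, o) = 2 - 5*c (D(c, o) = 2 - (4*c + c) = 2 - 5*c)
P(W) = 18017329/3946775 (P(W) = 5 - (⅘ + 969)/(2*(1351/708 + 1113)) = 5 - 4849/(10*789355/708) = 5 - 4849*708/(10*789355) = 5 - ½*3433092/3946775 = 5 - 1716546/3946775 = 18017329/3946775)
P(18 + 24*D(-2, 3))/Z = (18017329/3946775)/(-6953793) = (18017329/3946775)*(-1/6953793) = -1637939/2495005124325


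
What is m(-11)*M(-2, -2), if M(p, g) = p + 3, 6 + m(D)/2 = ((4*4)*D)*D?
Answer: 3860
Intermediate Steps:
m(D) = -12 + 32*D² (m(D) = -12 + 2*(((4*4)*D)*D) = -12 + 2*((16*D)*D) = -12 + 2*(16*D²) = -12 + 32*D²)
M(p, g) = 3 + p
m(-11)*M(-2, -2) = (-12 + 32*(-11)²)*(3 - 2) = (-12 + 32*121)*1 = (-12 + 3872)*1 = 3860*1 = 3860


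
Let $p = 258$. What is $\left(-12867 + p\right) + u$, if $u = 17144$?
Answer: $4535$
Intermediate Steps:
$\left(-12867 + p\right) + u = \left(-12867 + 258\right) + 17144 = -12609 + 17144 = 4535$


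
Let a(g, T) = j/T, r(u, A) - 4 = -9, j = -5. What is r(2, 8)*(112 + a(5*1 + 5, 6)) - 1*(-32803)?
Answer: 193483/6 ≈ 32247.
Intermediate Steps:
r(u, A) = -5 (r(u, A) = 4 - 9 = -5)
a(g, T) = -5/T
r(2, 8)*(112 + a(5*1 + 5, 6)) - 1*(-32803) = -5*(112 - 5/6) - 1*(-32803) = -5*(112 - 5*⅙) + 32803 = -5*(112 - ⅚) + 32803 = -5*667/6 + 32803 = -3335/6 + 32803 = 193483/6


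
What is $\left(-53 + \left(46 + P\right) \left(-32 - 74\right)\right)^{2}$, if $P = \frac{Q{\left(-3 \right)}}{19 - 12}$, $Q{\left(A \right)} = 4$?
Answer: $\frac{1219895329}{49} \approx 2.4896 \cdot 10^{7}$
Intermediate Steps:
$P = \frac{4}{7}$ ($P = \frac{4}{19 - 12} = \frac{4}{7} \approx 0.57143$)
$\left(-53 + \left(46 + P\right) \left(-32 - 74\right)\right)^{2} = \left(-53 + \left(46 + \frac{4}{7}\right) \left(-32 - 74\right)\right)^{2} = \left(-53 + \frac{326}{7} \left(-106\right)\right)^{2} = \left(-53 - \frac{34556}{7}\right)^{2} = \left(- \frac{34927}{7}\right)^{2} = \frac{1219895329}{49}$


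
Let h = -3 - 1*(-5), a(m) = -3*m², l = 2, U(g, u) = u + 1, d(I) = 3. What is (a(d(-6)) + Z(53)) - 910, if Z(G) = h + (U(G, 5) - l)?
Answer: -931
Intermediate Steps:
U(g, u) = 1 + u
h = 2 (h = -3 + 5 = 2)
Z(G) = 6 (Z(G) = 2 + ((1 + 5) - 1*2) = 2 + (6 - 2) = 2 + 4 = 6)
(a(d(-6)) + Z(53)) - 910 = (-3*3² + 6) - 910 = (-3*9 + 6) - 910 = (-27 + 6) - 910 = -21 - 910 = -931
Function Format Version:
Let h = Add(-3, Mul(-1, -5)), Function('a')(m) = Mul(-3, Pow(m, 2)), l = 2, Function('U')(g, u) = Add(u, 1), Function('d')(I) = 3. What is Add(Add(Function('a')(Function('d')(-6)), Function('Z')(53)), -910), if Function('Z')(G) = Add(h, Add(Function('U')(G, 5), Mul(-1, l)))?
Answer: -931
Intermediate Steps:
Function('U')(g, u) = Add(1, u)
h = 2 (h = Add(-3, 5) = 2)
Function('Z')(G) = 6 (Function('Z')(G) = Add(2, Add(Add(1, 5), Mul(-1, 2))) = Add(2, Add(6, -2)) = Add(2, 4) = 6)
Add(Add(Function('a')(Function('d')(-6)), Function('Z')(53)), -910) = Add(Add(Mul(-3, Pow(3, 2)), 6), -910) = Add(Add(Mul(-3, 9), 6), -910) = Add(Add(-27, 6), -910) = Add(-21, -910) = -931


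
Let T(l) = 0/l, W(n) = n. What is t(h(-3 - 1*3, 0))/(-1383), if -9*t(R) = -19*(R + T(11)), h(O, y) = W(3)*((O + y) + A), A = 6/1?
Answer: 0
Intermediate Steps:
A = 6 (A = 6*1 = 6)
T(l) = 0
h(O, y) = 18 + 3*O + 3*y (h(O, y) = 3*((O + y) + 6) = 3*(6 + O + y) = 18 + 3*O + 3*y)
t(R) = 19*R/9 (t(R) = -(-19)*(R + 0)/9 = -(-19)*R/9 = 19*R/9)
t(h(-3 - 1*3, 0))/(-1383) = (19*(18 + 3*(-3 - 1*3) + 3*0)/9)/(-1383) = (19*(18 + 3*(-3 - 3) + 0)/9)*(-1/1383) = (19*(18 + 3*(-6) + 0)/9)*(-1/1383) = (19*(18 - 18 + 0)/9)*(-1/1383) = ((19/9)*0)*(-1/1383) = 0*(-1/1383) = 0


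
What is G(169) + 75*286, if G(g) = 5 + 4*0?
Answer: 21455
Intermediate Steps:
G(g) = 5 (G(g) = 5 + 0 = 5)
G(169) + 75*286 = 5 + 75*286 = 5 + 21450 = 21455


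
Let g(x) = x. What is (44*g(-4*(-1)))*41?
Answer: 7216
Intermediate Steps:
(44*g(-4*(-1)))*41 = (44*(-4*(-1)))*41 = (44*4)*41 = 176*41 = 7216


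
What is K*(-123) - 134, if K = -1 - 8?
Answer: 973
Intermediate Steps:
K = -9
K*(-123) - 134 = -9*(-123) - 134 = 1107 - 134 = 973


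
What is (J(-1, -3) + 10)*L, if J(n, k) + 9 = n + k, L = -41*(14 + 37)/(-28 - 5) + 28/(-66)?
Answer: -2077/11 ≈ -188.82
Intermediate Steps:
L = 2077/33 (L = -41/((-33/51)) + 28*(-1/66) = -41/((-33*1/51)) - 14/33 = -41/(-11/17) - 14/33 = -41*(-17/11) - 14/33 = 697/11 - 14/33 = 2077/33 ≈ 62.939)
J(n, k) = -9 + k + n (J(n, k) = -9 + (n + k) = -9 + (k + n) = -9 + k + n)
(J(-1, -3) + 10)*L = ((-9 - 3 - 1) + 10)*(2077/33) = (-13 + 10)*(2077/33) = -3*2077/33 = -2077/11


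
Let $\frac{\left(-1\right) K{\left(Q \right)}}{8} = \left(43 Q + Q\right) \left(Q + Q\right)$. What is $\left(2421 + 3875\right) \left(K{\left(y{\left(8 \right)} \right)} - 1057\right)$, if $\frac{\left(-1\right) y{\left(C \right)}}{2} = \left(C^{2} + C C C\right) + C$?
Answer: $-6046771284888$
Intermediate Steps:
$y{\left(C \right)} = - 2 C - 2 C^{2} - 2 C^{3}$ ($y{\left(C \right)} = - 2 \left(\left(C^{2} + C C C\right) + C\right) = - 2 \left(\left(C^{2} + C^{2} C\right) + C\right) = - 2 \left(\left(C^{2} + C^{3}\right) + C\right) = - 2 \left(C + C^{2} + C^{3}\right) = - 2 C - 2 C^{2} - 2 C^{3}$)
$K{\left(Q \right)} = - 704 Q^{2}$ ($K{\left(Q \right)} = - 8 \left(43 Q + Q\right) \left(Q + Q\right) = - 8 \cdot 44 Q 2 Q = - 8 \cdot 88 Q^{2} = - 704 Q^{2}$)
$\left(2421 + 3875\right) \left(K{\left(y{\left(8 \right)} \right)} - 1057\right) = \left(2421 + 3875\right) \left(- 704 \left(\left(-2\right) 8 \left(1 + 8 + 8^{2}\right)\right)^{2} - 1057\right) = 6296 \left(- 704 \left(\left(-2\right) 8 \left(1 + 8 + 64\right)\right)^{2} - 1057\right) = 6296 \left(- 704 \left(\left(-2\right) 8 \cdot 73\right)^{2} - 1057\right) = 6296 \left(- 704 \left(-1168\right)^{2} - 1057\right) = 6296 \left(\left(-704\right) 1364224 - 1057\right) = 6296 \left(-960413696 - 1057\right) = 6296 \left(-960414753\right) = -6046771284888$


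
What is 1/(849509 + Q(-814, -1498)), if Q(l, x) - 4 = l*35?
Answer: 1/821023 ≈ 1.2180e-6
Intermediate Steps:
Q(l, x) = 4 + 35*l (Q(l, x) = 4 + l*35 = 4 + 35*l)
1/(849509 + Q(-814, -1498)) = 1/(849509 + (4 + 35*(-814))) = 1/(849509 + (4 - 28490)) = 1/(849509 - 28486) = 1/821023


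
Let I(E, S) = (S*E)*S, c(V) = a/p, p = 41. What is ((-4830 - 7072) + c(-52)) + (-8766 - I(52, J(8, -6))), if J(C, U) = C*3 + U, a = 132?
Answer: -1538024/41 ≈ -37513.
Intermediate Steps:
J(C, U) = U + 3*C (J(C, U) = 3*C + U = U + 3*C)
c(V) = 132/41
I(E, S) = E*S² (I(E, S) = (E*S)*S = E*S²)
((-4830 - 7072) + c(-52)) + (-8766 - I(52, J(8, -6))) = ((-4830 - 7072) + 132/41) + (-8766 - 52*(-6 + 3*8)²) = (-11902 + 132/41) + (-8766 - 52*(-6 + 24)²) = -487850/41 + (-8766 - 52*18²) = -487850/41 + (-8766 - 52*324) = -487850/41 + (-8766 - 1*16848) = -487850/41 + (-8766 - 16848) = -487850/41 - 25614 = -1538024/41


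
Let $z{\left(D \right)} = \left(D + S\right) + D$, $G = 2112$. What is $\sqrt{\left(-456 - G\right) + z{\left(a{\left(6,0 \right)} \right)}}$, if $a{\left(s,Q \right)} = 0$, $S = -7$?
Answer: $5 i \sqrt{103} \approx 50.744 i$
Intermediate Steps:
$z{\left(D \right)} = -7 + 2 D$ ($z{\left(D \right)} = \left(D - 7\right) + D = \left(-7 + D\right) + D = -7 + 2 D$)
$\sqrt{\left(-456 - G\right) + z{\left(a{\left(6,0 \right)} \right)}} = \sqrt{\left(-456 - 2112\right) + \left(-7 + 2 \cdot 0\right)} = \sqrt{\left(-456 - 2112\right) + \left(-7 + 0\right)} = \sqrt{-2568 - 7} = \sqrt{-2575} = 5 i \sqrt{103}$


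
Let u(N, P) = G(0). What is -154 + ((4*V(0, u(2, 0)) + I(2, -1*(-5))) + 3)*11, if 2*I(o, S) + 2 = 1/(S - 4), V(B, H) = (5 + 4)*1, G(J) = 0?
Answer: 539/2 ≈ 269.50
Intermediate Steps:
u(N, P) = 0
V(B, H) = 9 (V(B, H) = 9*1 = 9)
I(o, S) = -1 + 1/(2*(-4 + S)) (I(o, S) = -1 + 1/(2*(S - 4)) = -1 + 1/(2*(-4 + S)))
-154 + ((4*V(0, u(2, 0)) + I(2, -1*(-5))) + 3)*11 = -154 + ((4*9 + (9/2 - (-1)*(-5))/(-4 - 1*(-5))) + 3)*11 = -154 + ((36 + (9/2 - 1*5)/(-4 + 5)) + 3)*11 = -154 + ((36 + (9/2 - 5)/1) + 3)*11 = -154 + ((36 + 1*(-1/2)) + 3)*11 = -154 + ((36 - 1/2) + 3)*11 = -154 + (71/2 + 3)*11 = -154 + (77/2)*11 = -154 + 847/2 = 539/2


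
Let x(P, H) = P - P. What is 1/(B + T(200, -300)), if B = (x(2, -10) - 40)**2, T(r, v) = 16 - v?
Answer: 1/1916 ≈ 0.00052192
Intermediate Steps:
x(P, H) = 0
B = 1600 (B = (0 - 40)**2 = (-40)**2 = 1600)
1/(B + T(200, -300)) = 1/(1600 + (16 - 1*(-300))) = 1/(1600 + (16 + 300)) = 1/(1600 + 316) = 1/1916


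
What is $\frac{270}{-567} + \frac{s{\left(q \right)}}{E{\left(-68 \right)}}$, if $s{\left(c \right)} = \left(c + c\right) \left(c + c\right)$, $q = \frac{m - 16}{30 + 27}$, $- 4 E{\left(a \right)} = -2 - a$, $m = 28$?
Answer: $- \frac{40606}{83391} \approx -0.48694$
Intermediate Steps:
$E{\left(a \right)} = \frac{1}{2} + \frac{a}{4}$ ($E{\left(a \right)} = - \frac{-2 - a}{4} = \frac{1}{2} + \frac{a}{4}$)
$q = \frac{4}{19}$ ($q = \frac{28 - 16}{30 + 27} = \frac{12}{57} = 12 \cdot \frac{1}{57} = \frac{4}{19} \approx 0.21053$)
$s{\left(c \right)} = 4 c^{2}$ ($s{\left(c \right)} = 2 c 2 c = 4 c^{2}$)
$\frac{270}{-567} + \frac{s{\left(q \right)}}{E{\left(-68 \right)}} = \frac{270}{-567} + \frac{4 \left(\frac{4}{19}\right)^{2}}{\frac{1}{2} + \frac{1}{4} \left(-68\right)} = 270 \left(- \frac{1}{567}\right) + \frac{4 \cdot \frac{16}{361}}{\frac{1}{2} - 17} = - \frac{10}{21} + \frac{64}{361 \left(- \frac{33}{2}\right)} = - \frac{10}{21} + \frac{64}{361} \left(- \frac{2}{33}\right) = - \frac{10}{21} - \frac{128}{11913} = - \frac{40606}{83391}$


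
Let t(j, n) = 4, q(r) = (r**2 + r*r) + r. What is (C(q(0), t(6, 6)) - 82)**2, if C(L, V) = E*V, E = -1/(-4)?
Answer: 6561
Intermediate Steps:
E = 1/4 (E = -1*(-1/4) = 1/4 ≈ 0.25000)
q(r) = r + 2*r**2 (q(r) = (r**2 + r**2) + r = 2*r**2 + r = r + 2*r**2)
C(L, V) = V/4
(C(q(0), t(6, 6)) - 82)**2 = ((1/4)*4 - 82)**2 = (1 - 82)**2 = (-81)**2 = 6561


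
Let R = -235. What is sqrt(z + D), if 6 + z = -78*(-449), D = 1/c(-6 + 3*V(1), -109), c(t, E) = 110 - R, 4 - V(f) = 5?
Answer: sqrt(4167779745)/345 ≈ 187.13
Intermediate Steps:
V(f) = -1 (V(f) = 4 - 1*5 = 4 - 5 = -1)
c(t, E) = 345 (c(t, E) = 110 - 1*(-235) = 110 + 235 = 345)
D = 1/345 ≈ 0.0028986
z = 35016 (z = -6 - 78*(-449) = -6 + 35022 = 35016)
sqrt(z + D) = sqrt(35016 + 1/345) = sqrt(12080521/345) = sqrt(4167779745)/345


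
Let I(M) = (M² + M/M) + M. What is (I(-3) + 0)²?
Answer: 49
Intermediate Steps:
I(M) = 1 + M + M² (I(M) = (M² + 1) + M = (1 + M²) + M = 1 + M + M²)
(I(-3) + 0)² = ((1 - 3 + (-3)²) + 0)² = ((1 - 3 + 9) + 0)² = (7 + 0)² = 7² = 49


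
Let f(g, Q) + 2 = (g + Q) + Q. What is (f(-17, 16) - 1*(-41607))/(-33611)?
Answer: -41620/33611 ≈ -1.2383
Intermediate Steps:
f(g, Q) = -2 + g + 2*Q (f(g, Q) = -2 + ((g + Q) + Q) = -2 + ((Q + g) + Q) = -2 + (g + 2*Q) = -2 + g + 2*Q)
(f(-17, 16) - 1*(-41607))/(-33611) = ((-2 - 17 + 2*16) - 1*(-41607))/(-33611) = ((-2 - 17 + 32) + 41607)*(-1/33611) = (13 + 41607)*(-1/33611) = 41620*(-1/33611) = -41620/33611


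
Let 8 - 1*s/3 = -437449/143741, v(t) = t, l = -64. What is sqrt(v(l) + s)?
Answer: 7*I*sqrt(13016753737)/143741 ≈ 5.5561*I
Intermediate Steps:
s = 4762131/143741 (s = 24 - (-1312347)/143741 = 24 - 3*(-437449/143741) = 24 + 1312347/143741 = 4762131/143741 ≈ 33.130)
sqrt(v(l) + s) = sqrt(-64 + 4762131/143741) = sqrt(-4437293/143741) = 7*I*sqrt(13016753737)/143741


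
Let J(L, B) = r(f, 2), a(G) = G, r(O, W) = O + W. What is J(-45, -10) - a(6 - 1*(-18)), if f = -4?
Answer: -26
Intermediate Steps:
J(L, B) = -2 (J(L, B) = -4 + 2 = -2)
J(-45, -10) - a(6 - 1*(-18)) = -2 - (6 - 1*(-18)) = -2 - (6 + 18) = -2 - 1*24 = -2 - 24 = -26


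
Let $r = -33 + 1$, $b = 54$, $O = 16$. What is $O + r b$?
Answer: $-1712$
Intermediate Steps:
$r = -32$
$O + r b = 16 - 1728 = -1712$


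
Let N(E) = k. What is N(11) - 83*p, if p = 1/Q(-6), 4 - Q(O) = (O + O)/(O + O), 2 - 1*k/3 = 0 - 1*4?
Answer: -29/3 ≈ -9.6667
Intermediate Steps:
k = 18 (k = 6 - 3*(0 - 1*4) = 6 - 3*(0 - 4) = 6 - 3*(-4) = 6 + 12 = 18)
N(E) = 18
Q(O) = 3 (Q(O) = 4 - (O + O)/(O + O) = 4 - 2*O/(2*O) = 4 - 2*O*1/(2*O) = 4 - 1*1 = 4 - 1 = 3)
p = ⅓ (p = 1/3 = ⅓ ≈ 0.33333)
N(11) - 83*p = 18 - 83*⅓ = 18 - 83/3 = -29/3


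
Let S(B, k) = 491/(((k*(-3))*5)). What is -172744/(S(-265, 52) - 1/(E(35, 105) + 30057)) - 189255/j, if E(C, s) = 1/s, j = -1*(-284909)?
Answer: 60577000310524811025/220757611173317 ≈ 2.7441e+5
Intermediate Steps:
j = 284909
S(B, k) = -491/(15*k) (S(B, k) = 491/((-3*k*5)) = 491/((-15*k)) = 491*(-1/(15*k)) = -491/(15*k))
-172744/(S(-265, 52) - 1/(E(35, 105) + 30057)) - 189255/j = -172744/(-491/15/52 - 1/(1/105 + 30057)) - 189255/284909 = -172744/(-491/15*1/52 - 1/(1/105 + 30057)) - 189255*1/284909 = -172744/(-491/780 - 1/3155986/105) - 189255/284909 = -172744/(-491/780 - 1*105/3155986) - 189255/284909 = -172744/(-491/780 - 105/3155986) - 189255/284909 = -172744/(-774835513/1230834540) - 189255/284909 = -172744*(-1230834540/774835513) - 189255/284909 = 212619281777760/774835513 - 189255/284909 = 60577000310524811025/220757611173317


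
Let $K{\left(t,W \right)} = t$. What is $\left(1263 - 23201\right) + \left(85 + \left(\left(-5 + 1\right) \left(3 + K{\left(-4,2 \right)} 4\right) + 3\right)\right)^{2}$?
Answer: $-2338$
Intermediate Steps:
$\left(1263 - 23201\right) + \left(85 + \left(\left(-5 + 1\right) \left(3 + K{\left(-4,2 \right)} 4\right) + 3\right)\right)^{2} = \left(1263 - 23201\right) + \left(85 + \left(\left(-5 + 1\right) \left(3 - 16\right) + 3\right)\right)^{2} = -21938 + \left(85 - \left(-3 + 4 \left(3 - 16\right)\right)\right)^{2} = -21938 + \left(85 + \left(\left(-4\right) \left(-13\right) + 3\right)\right)^{2} = -21938 + \left(85 + \left(52 + 3\right)\right)^{2} = -21938 + \left(85 + 55\right)^{2} = -21938 + 140^{2} = -21938 + 19600 = -2338$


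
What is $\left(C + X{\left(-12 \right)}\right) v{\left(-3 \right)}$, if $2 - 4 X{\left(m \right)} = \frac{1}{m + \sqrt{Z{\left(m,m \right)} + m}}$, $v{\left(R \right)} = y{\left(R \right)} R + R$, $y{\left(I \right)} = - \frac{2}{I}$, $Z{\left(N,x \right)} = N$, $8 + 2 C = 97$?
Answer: $- \frac{12605}{56} - \frac{5 i \sqrt{6}}{336} \approx -225.09 - 0.036451 i$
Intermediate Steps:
$C = \frac{89}{2}$ ($C = -4 + \frac{1}{2} \cdot 97 = -4 + \frac{97}{2} = \frac{89}{2} \approx 44.5$)
$v{\left(R \right)} = -2 + R$ ($v{\left(R \right)} = - \frac{2}{R} R + R = -2 + R$)
$X{\left(m \right)} = \frac{1}{2} - \frac{1}{4 \left(m + \sqrt{2} \sqrt{m}\right)}$ ($X{\left(m \right)} = \frac{1}{2} - \frac{1}{4 \left(m + \sqrt{m + m}\right)} = \frac{1}{2} - \frac{1}{4 \left(m + \sqrt{2 m}\right)} = \frac{1}{2} - \frac{1}{4 \left(m + \sqrt{2} \sqrt{m}\right)}$)
$\left(C + X{\left(-12 \right)}\right) v{\left(-3 \right)} = \left(\frac{89}{2} + \frac{- \frac{1}{4} + \frac{1}{2} \left(-12\right) + \frac{\sqrt{2} \sqrt{-12}}{2}}{-12 + \sqrt{2} \sqrt{-12}}\right) \left(-2 - 3\right) = \left(\frac{89}{2} + \frac{- \frac{1}{4} - 6 + \frac{\sqrt{2} \cdot 2 i \sqrt{3}}{2}}{-12 + \sqrt{2} \cdot 2 i \sqrt{3}}\right) \left(-5\right) = \left(\frac{89}{2} + \frac{- \frac{1}{4} - 6 + i \sqrt{6}}{-12 + 2 i \sqrt{6}}\right) \left(-5\right) = \left(\frac{89}{2} + \frac{- \frac{25}{4} + i \sqrt{6}}{-12 + 2 i \sqrt{6}}\right) \left(-5\right) = - \frac{445}{2} - \frac{5 \left(- \frac{25}{4} + i \sqrt{6}\right)}{-12 + 2 i \sqrt{6}}$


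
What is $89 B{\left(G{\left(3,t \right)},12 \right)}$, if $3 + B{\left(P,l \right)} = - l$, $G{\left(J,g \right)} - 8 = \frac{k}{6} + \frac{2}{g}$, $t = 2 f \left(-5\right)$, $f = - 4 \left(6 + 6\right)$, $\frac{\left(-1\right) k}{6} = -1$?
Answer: $-1335$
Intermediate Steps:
$k = 6$ ($k = \left(-6\right) \left(-1\right) = 6$)
$f = -48$ ($f = \left(-4\right) 12 = -48$)
$t = 480$ ($t = 2 \left(-48\right) \left(-5\right) = \left(-96\right) \left(-5\right) = 480$)
$G{\left(J,g \right)} = 9 + \frac{2}{g}$ ($G{\left(J,g \right)} = 8 + \left(\frac{6}{6} + \frac{2}{g}\right) = 8 + \left(6 \cdot \frac{1}{6} + \frac{2}{g}\right) = 8 + \left(1 + \frac{2}{g}\right) = 9 + \frac{2}{g}$)
$B{\left(P,l \right)} = -3 - l$
$89 B{\left(G{\left(3,t \right)},12 \right)} = 89 \left(-3 - 12\right) = 89 \left(-15\right) = -1335$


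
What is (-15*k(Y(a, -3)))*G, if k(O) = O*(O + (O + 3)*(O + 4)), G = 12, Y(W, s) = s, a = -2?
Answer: -1620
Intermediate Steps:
k(O) = O*(O + (3 + O)*(4 + O))
(-15*k(Y(a, -3)))*G = -(-45)*(12 + (-3)² + 8*(-3))*12 = -(-45)*(12 + 9 - 24)*12 = -(-45)*(-3)*12 = -15*9*12 = -135*12 = -1620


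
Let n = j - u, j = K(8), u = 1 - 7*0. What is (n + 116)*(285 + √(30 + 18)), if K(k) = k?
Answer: 35055 + 492*√3 ≈ 35907.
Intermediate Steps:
u = 1 (u = 1 + 0 = 1)
j = 8
n = 7 (n = 8 - 1*1 = 8 - 1 = 7)
(n + 116)*(285 + √(30 + 18)) = (7 + 116)*(285 + √(30 + 18)) = 123*(285 + √48) = 123*(285 + 4*√3) = 35055 + 492*√3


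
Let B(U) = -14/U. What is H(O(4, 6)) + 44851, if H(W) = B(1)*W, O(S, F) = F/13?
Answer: 582979/13 ≈ 44845.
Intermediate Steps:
O(S, F) = F/13 (O(S, F) = F*(1/13) = F/13)
H(W) = -14*W (H(W) = (-14/1)*W = (-14*1)*W = -14*W)
H(O(4, 6)) + 44851 = -14*6/13 + 44851 = -84/13 + 44851 = 582979/13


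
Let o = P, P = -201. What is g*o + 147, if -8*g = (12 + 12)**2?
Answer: 14619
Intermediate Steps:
g = -72 (g = -(12 + 12)**2/8 = -1/8*24**2 = -1/8*576 = -72)
o = -201
g*o + 147 = -72*(-201) + 147 = 14472 + 147 = 14619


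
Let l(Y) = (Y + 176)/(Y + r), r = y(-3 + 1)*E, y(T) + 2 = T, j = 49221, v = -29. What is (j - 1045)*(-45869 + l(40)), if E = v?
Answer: -28726337104/13 ≈ -2.2097e+9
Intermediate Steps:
E = -29
y(T) = -2 + T
r = 116 (r = (-2 + (-3 + 1))*(-29) = (-2 - 2)*(-29) = -4*(-29) = 116)
l(Y) = (176 + Y)/(116 + Y) (l(Y) = (Y + 176)/(Y + 116) = (176 + Y)/(116 + Y))
(j - 1045)*(-45869 + l(40)) = (49221 - 1045)*(-45869 + (176 + 40)/(116 + 40)) = 48176*(-45869 + 216/156) = 48176*(-45869 + (1/156)*216) = 48176*(-45869 + 18/13) = 48176*(-596279/13) = -28726337104/13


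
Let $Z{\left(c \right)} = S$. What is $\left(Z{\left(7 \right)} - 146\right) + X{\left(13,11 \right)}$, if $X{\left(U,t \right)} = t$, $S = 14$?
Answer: $-121$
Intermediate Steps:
$Z{\left(c \right)} = 14$
$\left(Z{\left(7 \right)} - 146\right) + X{\left(13,11 \right)} = \left(14 - 146\right) + 11 = -132 + 11 = -121$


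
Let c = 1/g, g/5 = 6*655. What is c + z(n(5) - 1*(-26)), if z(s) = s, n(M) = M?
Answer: 609151/19650 ≈ 31.000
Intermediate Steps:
g = 19650 (g = 5*(6*655) = 5*3930 = 19650)
c = 1/19650 ≈ 5.0891e-5
c + z(n(5) - 1*(-26)) = 1/19650 + (5 - 1*(-26)) = 1/19650 + (5 + 26) = 1/19650 + 31 = 609151/19650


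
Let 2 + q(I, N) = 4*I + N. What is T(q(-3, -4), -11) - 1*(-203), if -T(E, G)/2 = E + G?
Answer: 261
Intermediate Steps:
q(I, N) = -2 + N + 4*I (q(I, N) = -2 + (4*I + N) = -2 + (N + 4*I) = -2 + N + 4*I)
T(E, G) = -2*E - 2*G (T(E, G) = -2*(E + G) = -2*E - 2*G)
T(q(-3, -4), -11) - 1*(-203) = (-2*(-2 - 4 + 4*(-3)) - 2*(-11)) - 1*(-203) = (-2*(-2 - 4 - 12) + 22) + 203 = (-2*(-18) + 22) + 203 = (36 + 22) + 203 = 58 + 203 = 261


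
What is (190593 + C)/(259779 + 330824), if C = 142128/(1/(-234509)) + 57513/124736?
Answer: -4157463922213911/73669455808 ≈ -56434.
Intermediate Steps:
C = -4157487696022359/124736 (C = 142128/(-1/234509) + 57513*(1/124736) = 142128*(-234509) + 57513/124736 = -33330295152 + 57513/124736 = -4157487696022359/124736 ≈ -3.3330e+10)
(190593 + C)/(259779 + 330824) = (190593 - 4157487696022359/124736)/(259779 + 330824) = -4157463922213911/124736/590603 = -4157463922213911/124736*1/590603 = -4157463922213911/73669455808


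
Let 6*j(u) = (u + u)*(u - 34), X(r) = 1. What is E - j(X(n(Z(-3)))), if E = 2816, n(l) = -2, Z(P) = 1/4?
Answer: 2827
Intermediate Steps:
Z(P) = ¼
j(u) = u*(-34 + u)/3 (j(u) = ((u + u)*(u - 34))/6 = ((2*u)*(-34 + u))/6 = (2*u*(-34 + u))/6 = u*(-34 + u)/3)
E - j(X(n(Z(-3)))) = 2816 - (-34 + 1)/3 = 2816 - (-33)/3 = 2816 - 1*(-11) = 2816 + 11 = 2827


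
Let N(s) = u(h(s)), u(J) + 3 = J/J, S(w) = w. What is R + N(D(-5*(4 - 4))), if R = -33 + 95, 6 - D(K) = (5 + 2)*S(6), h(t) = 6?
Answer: 60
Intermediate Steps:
u(J) = -2 (u(J) = -3 + J/J = -3 + 1 = -2)
D(K) = -36 (D(K) = 6 - (5 + 2)*6 = 6 - 7*6 = 6 - 1*42 = 6 - 42 = -36)
N(s) = -2
R = 62
R + N(D(-5*(4 - 4))) = 62 - 2 = 60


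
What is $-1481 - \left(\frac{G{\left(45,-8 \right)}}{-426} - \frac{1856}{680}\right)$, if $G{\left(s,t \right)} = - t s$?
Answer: $- \frac{8916263}{6035} \approx -1477.4$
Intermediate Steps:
$G{\left(s,t \right)} = - s t$
$-1481 - \left(\frac{G{\left(45,-8 \right)}}{-426} - \frac{1856}{680}\right) = -1481 - \left(\frac{\left(-1\right) 45 \left(-8\right)}{-426} - \frac{1856}{680}\right) = -1481 - \left(360 \left(- \frac{1}{426}\right) - \frac{232}{85}\right) = -1481 - \left(- \frac{60}{71} - \frac{232}{85}\right) = -1481 - - \frac{21572}{6035} = -1481 + \frac{21572}{6035} = - \frac{8916263}{6035}$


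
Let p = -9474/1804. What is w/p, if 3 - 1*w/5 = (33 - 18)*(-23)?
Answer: -523160/1579 ≈ -331.32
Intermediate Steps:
p = -4737/902 (p = -9474*1/1804 = -4737/902 ≈ -5.2517)
w = 1740 (w = 15 - 5*(33 - 18)*(-23) = 15 - 75*(-23) = 15 - 5*(-345) = 15 + 1725 = 1740)
w/p = 1740/(-4737/902) = 1740*(-902/4737) = -523160/1579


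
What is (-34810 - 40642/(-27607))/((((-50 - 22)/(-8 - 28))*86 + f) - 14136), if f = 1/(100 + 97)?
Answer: 63102976172/25314763183 ≈ 2.4927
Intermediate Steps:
f = 1/197 ≈ 0.0050761
(-34810 - 40642/(-27607))/((((-50 - 22)/(-8 - 28))*86 + f) - 14136) = (-34810 - 40642/(-27607))/((((-50 - 22)/(-8 - 28))*86 + 1/197) - 14136) = (-34810 - 40642*(-1/27607))/((-72/(-36)*86 + 1/197) - 14136) = (-34810 + 40642/27607)/((-72*(-1/36)*86 + 1/197) - 14136) = -960959028/(27607*((2*86 + 1/197) - 14136)) = -960959028/(27607*((172 + 1/197) - 14136)) = -960959028/(27607*(33885/197 - 14136)) = -960959028/(27607*(-2750907/197)) = -960959028/27607*(-197/2750907) = 63102976172/25314763183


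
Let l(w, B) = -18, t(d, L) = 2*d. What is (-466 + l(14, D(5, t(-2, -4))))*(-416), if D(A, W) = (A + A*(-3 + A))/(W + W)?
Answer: 201344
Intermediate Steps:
D(A, W) = (A + A*(-3 + A))/(2*W) (D(A, W) = (A + A*(-3 + A))/((2*W)) = (A + A*(-3 + A))*(1/(2*W)) = (A + A*(-3 + A))/(2*W))
(-466 + l(14, D(5, t(-2, -4))))*(-416) = (-466 - 18)*(-416) = -484*(-416) = 201344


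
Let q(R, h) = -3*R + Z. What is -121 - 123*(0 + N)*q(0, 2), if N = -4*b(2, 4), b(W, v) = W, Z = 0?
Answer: -121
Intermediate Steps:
q(R, h) = -3*R (q(R, h) = -3*R + 0 = -3*R)
N = -8 (N = -4*2 = -8)
-121 - 123*(0 + N)*q(0, 2) = -121 - 123*(0 - 8)*(-3*0) = -121 - (-984)*0 = -121 - 123*0 = -121 + 0 = -121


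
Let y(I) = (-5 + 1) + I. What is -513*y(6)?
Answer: -1026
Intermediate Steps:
y(I) = -4 + I
-513*y(6) = -513*(-4 + 6) = -513*2 = -1026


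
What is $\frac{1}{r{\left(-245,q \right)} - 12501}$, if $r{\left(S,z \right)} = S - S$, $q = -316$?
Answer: $- \frac{1}{12501} \approx -7.9994 \cdot 10^{-5}$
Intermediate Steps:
$r{\left(S,z \right)} = 0$
$\frac{1}{r{\left(-245,q \right)} - 12501} = \frac{1}{0 - 12501} = \frac{1}{-12501} = - \frac{1}{12501}$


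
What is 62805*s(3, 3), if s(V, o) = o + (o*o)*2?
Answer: 1318905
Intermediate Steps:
s(V, o) = o + 2*o² (s(V, o) = o + o²*2 = o + 2*o²)
62805*s(3, 3) = 62805*(3*(1 + 2*3)) = 62805*(3*(1 + 6)) = 62805*(3*7) = 62805*21 = 1318905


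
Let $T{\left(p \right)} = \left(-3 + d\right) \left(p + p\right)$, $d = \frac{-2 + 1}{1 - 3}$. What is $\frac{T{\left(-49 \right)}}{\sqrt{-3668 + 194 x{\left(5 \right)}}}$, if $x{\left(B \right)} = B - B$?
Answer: $- \frac{35 i \sqrt{917}}{262} \approx - 4.0453 i$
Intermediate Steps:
$x{\left(B \right)} = 0$
$d = \frac{1}{2}$ ($d = - \frac{1}{-2} = \left(-1\right) \left(- \frac{1}{2}\right) = \frac{1}{2} \approx 0.5$)
$T{\left(p \right)} = - 5 p$ ($T{\left(p \right)} = \left(-3 + \frac{1}{2}\right) \left(p + p\right) = - \frac{5 \cdot 2 p}{2} = - 5 p$)
$\frac{T{\left(-49 \right)}}{\sqrt{-3668 + 194 x{\left(5 \right)}}} = \frac{\left(-5\right) \left(-49\right)}{\sqrt{-3668 + 194 \cdot 0}} = \frac{245}{\sqrt{-3668 + 0}} = \frac{245}{\sqrt{-3668}} = \frac{245}{2 i \sqrt{917}} = 245 \left(- \frac{i \sqrt{917}}{1834}\right) = - \frac{35 i \sqrt{917}}{262}$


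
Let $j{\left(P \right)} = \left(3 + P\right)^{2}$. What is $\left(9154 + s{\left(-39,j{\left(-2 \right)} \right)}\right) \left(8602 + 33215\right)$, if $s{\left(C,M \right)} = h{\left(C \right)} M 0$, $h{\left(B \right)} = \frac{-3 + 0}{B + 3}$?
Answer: $382792818$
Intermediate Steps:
$h{\left(B \right)} = - \frac{3}{3 + B}$
$s{\left(C,M \right)} = 0$ ($s{\left(C,M \right)} = - \frac{3}{3 + C} M 0 = - \frac{3 M}{3 + C} 0 = 0$)
$\left(9154 + s{\left(-39,j{\left(-2 \right)} \right)}\right) \left(8602 + 33215\right) = \left(9154 + 0\right) \left(8602 + 33215\right) = 9154 \cdot 41817 = 382792818$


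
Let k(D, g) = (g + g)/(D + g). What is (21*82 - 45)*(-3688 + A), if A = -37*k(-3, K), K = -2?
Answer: -31172076/5 ≈ -6.2344e+6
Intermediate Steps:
k(D, g) = 2*g/(D + g) (k(D, g) = (2*g)/(D + g) = 2*g/(D + g))
A = -148/5 (A = -74*(-2)/(-3 - 2) = -74*(-2)/(-5) = -74*(-2)*(-1)/5 = -37*⅘ = -148/5 ≈ -29.600)
(21*82 - 45)*(-3688 + A) = (21*82 - 45)*(-3688 - 148/5) = (1722 - 45)*(-18588/5) = 1677*(-18588/5) = -31172076/5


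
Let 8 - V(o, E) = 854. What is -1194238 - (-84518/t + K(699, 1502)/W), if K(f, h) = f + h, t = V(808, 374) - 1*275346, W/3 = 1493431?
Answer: -35185134764119507/29462406768 ≈ -1.1942e+6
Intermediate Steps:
W = 4480293 (W = 3*1493431 = 4480293)
V(o, E) = -846 (V(o, E) = 8 - 1*854 = 8 - 854 = -846)
t = -276192 (t = -846 - 1*275346 = -846 - 275346 = -276192)
-1194238 - (-84518/t + K(699, 1502)/W) = -1194238 - (-84518/(-276192) + (699 + 1502)/4480293) = -1194238 - (-84518*(-1/276192) + 2201*(1/4480293)) = -1194238 - (6037/19728 + 2201/4480293) = -1194238 - 1*9030316723/29462406768 = -1194238 - 9030316723/29462406768 = -35185134764119507/29462406768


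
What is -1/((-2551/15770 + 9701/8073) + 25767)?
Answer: -127311210/3280560338617 ≈ -3.8808e-5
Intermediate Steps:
-1/((-2551/15770 + 9701/8073) + 25767) = -1/(132390547/127311210 + 25767) = -1/3280560338617/127311210 = -1*127311210/3280560338617 = -127311210/3280560338617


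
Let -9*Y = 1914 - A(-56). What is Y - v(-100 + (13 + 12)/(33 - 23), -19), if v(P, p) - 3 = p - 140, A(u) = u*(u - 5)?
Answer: 2906/9 ≈ 322.89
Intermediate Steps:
A(u) = u*(-5 + u)
v(P, p) = -137 + p (v(P, p) = 3 + (p - 140) = 3 + (-140 + p) = -137 + p)
Y = 1502/9 (Y = -(1914 - (-56)*(-5 - 56))/9 = -(1914 - (-56)*(-61))/9 = -(1914 - 1*3416)/9 = -(1914 - 3416)/9 = -⅑*(-1502) = 1502/9 ≈ 166.89)
Y - v(-100 + (13 + 12)/(33 - 23), -19) = 1502/9 - (-137 - 19) = 1502/9 - 1*(-156) = 1502/9 + 156 = 2906/9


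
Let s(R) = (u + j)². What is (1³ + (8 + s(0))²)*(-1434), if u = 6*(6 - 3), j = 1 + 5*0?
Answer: -195256308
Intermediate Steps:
j = 1 (j = 1 + 0 = 1)
u = 18 (u = 6*3 = 18)
s(R) = 361 (s(R) = (18 + 1)² = 19² = 361)
(1³ + (8 + s(0))²)*(-1434) = (1³ + (8 + 361)²)*(-1434) = (1 + 369²)*(-1434) = (1 + 136161)*(-1434) = 136162*(-1434) = -195256308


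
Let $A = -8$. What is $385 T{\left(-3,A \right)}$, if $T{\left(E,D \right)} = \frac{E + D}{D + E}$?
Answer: $385$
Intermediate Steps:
$T{\left(E,D \right)} = 1$ ($T{\left(E,D \right)} = \frac{D + E}{D + E} = 1$)
$385 T{\left(-3,A \right)} = 385 \cdot 1 = 385$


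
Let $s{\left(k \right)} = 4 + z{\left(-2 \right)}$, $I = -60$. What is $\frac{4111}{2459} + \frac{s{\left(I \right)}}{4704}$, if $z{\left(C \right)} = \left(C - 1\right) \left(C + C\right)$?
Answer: $\frac{1211093}{722946} \approx 1.6752$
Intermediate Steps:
$z{\left(C \right)} = 2 C \left(-1 + C\right)$ ($z{\left(C \right)} = \left(-1 + C\right) 2 C = 2 C \left(-1 + C\right)$)
$s{\left(k \right)} = 16$ ($s{\left(k \right)} = 4 + 2 \left(-2\right) \left(-1 - 2\right) = 4 + 2 \left(-2\right) \left(-3\right) = 4 + 12 = 16$)
$\frac{4111}{2459} + \frac{s{\left(I \right)}}{4704} = \frac{4111}{2459} + \frac{16}{4704} = 4111 \cdot \frac{1}{2459} + 16 \cdot \frac{1}{4704} = \frac{4111}{2459} + \frac{1}{294} = \frac{1211093}{722946}$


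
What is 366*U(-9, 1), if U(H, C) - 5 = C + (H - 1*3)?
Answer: -2196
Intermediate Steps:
U(H, C) = 2 + C + H (U(H, C) = 5 + (C + (H - 1*3)) = 5 + (C + (H - 3)) = 5 + (C + (-3 + H)) = 5 + (-3 + C + H) = 2 + C + H)
366*U(-9, 1) = 366*(2 + 1 - 9) = 366*(-6) = -2196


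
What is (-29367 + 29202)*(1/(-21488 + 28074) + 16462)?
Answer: -17889090945/6586 ≈ -2.7162e+6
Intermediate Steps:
(-29367 + 29202)*(1/(-21488 + 28074) + 16462) = -165*(1/6586 + 16462) = -165*108418733/6586 = -17889090945/6586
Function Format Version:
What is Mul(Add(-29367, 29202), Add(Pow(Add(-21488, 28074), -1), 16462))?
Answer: Rational(-17889090945, 6586) ≈ -2.7162e+6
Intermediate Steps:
Mul(Add(-29367, 29202), Add(Pow(Add(-21488, 28074), -1), 16462)) = Mul(-165, Add(Pow(6586, -1), 16462)) = Mul(-165, Add(Rational(1, 6586), 16462)) = Mul(-165, Rational(108418733, 6586)) = Rational(-17889090945, 6586)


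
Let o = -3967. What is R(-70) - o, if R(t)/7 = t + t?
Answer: 2987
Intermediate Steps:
R(t) = 14*t (R(t) = 7*(t + t) = 7*(2*t) = 14*t)
R(-70) - o = 14*(-70) - 1*(-3967) = -980 + 3967 = 2987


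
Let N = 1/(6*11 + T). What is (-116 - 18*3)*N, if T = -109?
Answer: 170/43 ≈ 3.9535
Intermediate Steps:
N = -1/43 (N = 1/(6*11 - 109) = 1/(66 - 109) = 1/(-43) = -1/43 ≈ -0.023256)
(-116 - 18*3)*N = (-116 - 18*3)*(-1/43) = (-116 - 54)*(-1/43) = -170*(-1/43) = 170/43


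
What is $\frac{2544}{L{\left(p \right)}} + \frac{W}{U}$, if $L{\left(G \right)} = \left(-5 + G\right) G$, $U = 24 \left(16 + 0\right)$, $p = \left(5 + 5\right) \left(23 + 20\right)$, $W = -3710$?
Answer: $- \frac{169256401}{17544000} \approx -9.6475$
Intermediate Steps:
$p = 430$ ($p = 10 \cdot 43 = 430$)
$U = 384$ ($U = 24 \cdot 16 = 384$)
$L{\left(G \right)} = G \left(-5 + G\right)$
$\frac{2544}{L{\left(p \right)}} + \frac{W}{U} = \frac{2544}{430 \left(-5 + 430\right)} - \frac{3710}{384} = \frac{2544}{430 \cdot 425} - \frac{1855}{192} = \frac{2544}{182750} - \frac{1855}{192} = 2544 \cdot \frac{1}{182750} - \frac{1855}{192} = \frac{1272}{91375} - \frac{1855}{192} = - \frac{169256401}{17544000}$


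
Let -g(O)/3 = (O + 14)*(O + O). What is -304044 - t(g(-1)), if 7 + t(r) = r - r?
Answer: -304037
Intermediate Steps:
g(O) = -6*O*(14 + O) (g(O) = -3*(O + 14)*(O + O) = -3*(14 + O)*2*O = -6*O*(14 + O))
t(r) = -7 (t(r) = -7 + (r - r) = -7 + 0 = -7)
-304044 - t(g(-1)) = -304044 - 1*(-7) = -304044 + 7 = -304037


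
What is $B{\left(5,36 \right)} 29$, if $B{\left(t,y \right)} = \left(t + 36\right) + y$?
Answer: $2233$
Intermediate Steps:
$B{\left(t,y \right)} = 36 + t + y$ ($B{\left(t,y \right)} = \left(36 + t\right) + y = 36 + t + y$)
$B{\left(5,36 \right)} 29 = \left(36 + 5 + 36\right) 29 = 77 \cdot 29 = 2233$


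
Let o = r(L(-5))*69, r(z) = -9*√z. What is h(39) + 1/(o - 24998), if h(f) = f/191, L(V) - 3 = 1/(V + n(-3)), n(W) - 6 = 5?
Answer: 48637397749/238245304465 + 207*√114/1247357615 ≈ 0.20415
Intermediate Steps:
n(W) = 11 (n(W) = 6 + 5 = 11)
L(V) = 3 + 1/(11 + V) (L(V) = 3 + 1/(V + 11) = 3 + 1/(11 + V))
h(f) = f/191 (h(f) = f*(1/191) = f/191)
o = -207*√114/2 (o = -9*√(34 + 3*(-5))/√(11 - 5)*69 = -9*√6*√(34 - 15)/6*69 = -9*√114/6*69 = -3*√114/2*69 = -207*√114/2 ≈ -1105.1)
h(39) + 1/(o - 24998) = (1/191)*39 + 1/(-207*√114/2 - 24998) = 39/191 + 1/(-24998 - 207*√114/2)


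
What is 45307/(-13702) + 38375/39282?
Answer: -313483831/134560491 ≈ -2.3297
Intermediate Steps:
45307/(-13702) + 38375/39282 = 45307*(-1/13702) + 38375*(1/39282) = -45307/13702 + 38375/39282 = -313483831/134560491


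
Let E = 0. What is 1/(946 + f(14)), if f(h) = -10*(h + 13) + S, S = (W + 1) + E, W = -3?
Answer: 1/674 ≈ 0.0014837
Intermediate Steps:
S = -2 (S = (-3 + 1) + 0 = -2 + 0 = -2)
f(h) = -132 - 10*h (f(h) = -10*(h + 13) - 2 = -10*(13 + h) - 2 = (-130 - 10*h) - 2 = -132 - 10*h)
1/(946 + f(14)) = 1/(946 + (-132 - 10*14)) = 1/(946 + (-132 - 140)) = 1/(946 - 272) = 1/674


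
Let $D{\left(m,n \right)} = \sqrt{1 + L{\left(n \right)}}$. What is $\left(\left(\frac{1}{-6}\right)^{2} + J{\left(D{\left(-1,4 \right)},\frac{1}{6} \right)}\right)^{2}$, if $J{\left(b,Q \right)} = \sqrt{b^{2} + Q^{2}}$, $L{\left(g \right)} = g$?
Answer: $\frac{6517}{1296} + \frac{\sqrt{181}}{108} \approx 5.1531$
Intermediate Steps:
$D{\left(m,n \right)} = \sqrt{1 + n}$
$J{\left(b,Q \right)} = \sqrt{Q^{2} + b^{2}}$
$\left(\left(\frac{1}{-6}\right)^{2} + J{\left(D{\left(-1,4 \right)},\frac{1}{6} \right)}\right)^{2} = \left(\left(\frac{1}{-6}\right)^{2} + \sqrt{\left(\frac{1}{6}\right)^{2} + \left(\sqrt{1 + 4}\right)^{2}}\right)^{2} = \left(\left(- \frac{1}{6}\right)^{2} + \sqrt{\left(\frac{1}{6}\right)^{2} + \left(\sqrt{5}\right)^{2}}\right)^{2} = \left(\frac{1}{36} + \sqrt{\frac{1}{36} + 5}\right)^{2} = \left(\frac{1}{36} + \sqrt{\frac{181}{36}}\right)^{2} = \left(\frac{1}{36} + \frac{\sqrt{181}}{6}\right)^{2}$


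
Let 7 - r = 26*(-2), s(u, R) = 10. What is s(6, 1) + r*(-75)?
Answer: -4415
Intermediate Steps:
r = 59 (r = 7 - 26*(-2) = 7 - 1*(-52) = 7 + 52 = 59)
s(6, 1) + r*(-75) = 10 + 59*(-75) = 10 - 4425 = -4415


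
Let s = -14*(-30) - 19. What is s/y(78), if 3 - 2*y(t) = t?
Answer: -802/75 ≈ -10.693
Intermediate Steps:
s = 401 (s = 420 - 19 = 401)
y(t) = 3/2 - t/2
s/y(78) = 401/(3/2 - 1/2*78) = 401/(3/2 - 39) = 401/(-75/2) = 401*(-2/75) = -802/75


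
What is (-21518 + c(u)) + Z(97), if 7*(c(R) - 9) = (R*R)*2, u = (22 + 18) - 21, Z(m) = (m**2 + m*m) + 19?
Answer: -17982/7 ≈ -2568.9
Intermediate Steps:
Z(m) = 19 + 2*m**2 (Z(m) = (m**2 + m**2) + 19 = 2*m**2 + 19 = 19 + 2*m**2)
u = 19 (u = 40 - 21 = 19)
c(R) = 9 + 2*R**2/7 (c(R) = 9 + ((R*R)*2)/7 = 9 + (R**2*2)/7 = 9 + (2*R**2)/7 = 9 + 2*R**2/7)
(-21518 + c(u)) + Z(97) = (-21518 + (9 + (2/7)*19**2)) + (19 + 2*97**2) = (-21518 + (9 + (2/7)*361)) + (19 + 2*9409) = (-21518 + (9 + 722/7)) + (19 + 18818) = (-21518 + 785/7) + 18837 = -149841/7 + 18837 = -17982/7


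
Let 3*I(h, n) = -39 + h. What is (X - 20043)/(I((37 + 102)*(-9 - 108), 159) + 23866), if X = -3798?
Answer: -2649/2048 ≈ -1.2935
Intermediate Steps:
I(h, n) = -13 + h/3 (I(h, n) = (-39 + h)/3 = -13 + h/3)
(X - 20043)/(I((37 + 102)*(-9 - 108), 159) + 23866) = (-3798 - 20043)/((-13 + ((37 + 102)*(-9 - 108))/3) + 23866) = -23841/((-13 + (139*(-117))/3) + 23866) = -23841/((-13 + (1/3)*(-16263)) + 23866) = -23841/((-13 - 5421) + 23866) = -23841/(-5434 + 23866) = -23841/18432 = -23841*1/18432 = -2649/2048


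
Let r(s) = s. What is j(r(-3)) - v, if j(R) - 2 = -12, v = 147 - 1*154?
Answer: -3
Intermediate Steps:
v = -7 (v = 147 - 154 = -7)
j(R) = -10 (j(R) = 2 - 12 = -10)
j(r(-3)) - v = -10 - 1*(-7) = -10 + 7 = -3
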